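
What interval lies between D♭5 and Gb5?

Counting letters D–E–F–G gives a fourth.
Db→Gb = 5 semitones, exactly the perfect fourth.

perfect fourth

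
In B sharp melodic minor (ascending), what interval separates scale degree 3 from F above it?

diminished third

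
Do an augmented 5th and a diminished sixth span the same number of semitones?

No

An augmented fifth spans 8 semitones; a diminished sixth spans 7.
The spans differ, so they are not enharmonic equivalents.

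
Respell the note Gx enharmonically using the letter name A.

A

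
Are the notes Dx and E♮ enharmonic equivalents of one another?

Yes

D## = pitch class 4 and E = pitch class 4 — the same pitch class, so they are enharmonic equivalents.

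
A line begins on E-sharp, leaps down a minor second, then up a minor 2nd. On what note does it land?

E#

A minor second down from E# is D## (letter D, 1 semitone down).
A minor second up from D## is E# (letter E, 1 semitone up).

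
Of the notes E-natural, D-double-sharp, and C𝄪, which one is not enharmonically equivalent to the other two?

C##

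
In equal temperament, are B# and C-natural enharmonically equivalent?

Yes

B# = pitch class 0 and C = pitch class 0 — the same pitch class, so they are enharmonic equivalents.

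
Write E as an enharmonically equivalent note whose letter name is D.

D##

E is pitch class 4. The letter D alone is pitch class 2.
To reach pitch class 4 from D requires an offset of +2 semitones, i.e. double sharp: D##.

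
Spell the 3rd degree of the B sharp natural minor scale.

The B# natural minor scale runs B# C## D# E# F## G# A#.
Degree 3 is D#.

D#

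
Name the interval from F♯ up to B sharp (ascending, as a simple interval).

The letter names run F→B, a span of 3 letter steps, so the interval is some kind of fourth.
F# to B# is 6 semitones. A perfect fourth is 5, so 6 makes it augmented.

augmented fourth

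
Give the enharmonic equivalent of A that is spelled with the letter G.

G##

Plain G sits 2 semitones below A, so on the letter G the same pitch needs a double sharp: G##.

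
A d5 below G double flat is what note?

A fifth below G lands on the letter C.
A diminished fifth spans 6 semitones, so Gbb moves to pitch class 11. On the letter C that is Cb.

Cb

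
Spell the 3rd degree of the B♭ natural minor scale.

The Bb natural minor scale runs Bb C Db Eb F Gb Ab.
Degree 3 is Db.

Db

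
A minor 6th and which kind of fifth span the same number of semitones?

A minor sixth spans 8 semitones.
A fifth spanning 8 semitones is augmented (the perfect fifth is 7).

augmented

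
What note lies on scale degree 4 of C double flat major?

Degree 4 takes the letter 3 steps above C, which is F.
In major, degree 4 sits 5 semitones above the tonic. Cbb + 5 semitones is pitch class 3, spelled on F as Fbb.

Fbb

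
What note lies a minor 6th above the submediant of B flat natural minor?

The submediant of Bb natural minor is Gb.
A minor sixth (8 semitones) above Gb lands on the letter E, giving Ebb.

Ebb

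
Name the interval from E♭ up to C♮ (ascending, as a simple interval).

Counting letters E–F–G–A–B–C gives a sixth.
Eb→C = 9 semitones, exactly the major sixth.

major sixth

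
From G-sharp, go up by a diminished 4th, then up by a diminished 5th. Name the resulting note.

Gb

A diminished fourth up from G# is C (letter C, 4 semitones up).
A diminished fifth up from C is Gb (letter G, 6 semitones up).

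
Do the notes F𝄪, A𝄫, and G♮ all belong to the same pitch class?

Yes

F## = pitch class 7 and Abb = pitch class 7 and G = pitch class 7 — the same pitch class, so they are enharmonic equivalents.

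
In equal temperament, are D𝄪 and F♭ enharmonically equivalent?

D## = pitch class 4 and Fb = pitch class 4 — the same pitch class, so they are enharmonic equivalents.

Yes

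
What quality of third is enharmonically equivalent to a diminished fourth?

A diminished fourth spans 4 semitones.
A third spanning 4 semitones is major (the major third is 4).

major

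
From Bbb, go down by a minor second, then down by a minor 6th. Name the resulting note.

C

A minor second down from Bbb is Ab (letter A, 1 semitone down).
A minor sixth down from Ab is C (letter C, 8 semitones down).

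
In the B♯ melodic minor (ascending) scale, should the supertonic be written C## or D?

Each scale degree takes a distinct letter name. Degree 2 of a scale on B must use the letter C.
C## and D are enharmonically the same pitch, but only C## uses the letter C, so it is the correct spelling here.

C##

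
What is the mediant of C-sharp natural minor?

Degree 3 takes the letter 2 steps above C, which is E.
In natural minor, degree 3 sits 3 semitones above the tonic. C# + 3 semitones is pitch class 4, spelled on E as E.

E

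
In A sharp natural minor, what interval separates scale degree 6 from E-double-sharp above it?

augmented seventh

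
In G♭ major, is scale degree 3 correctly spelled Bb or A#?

Bb

Each scale degree takes a distinct letter name. Degree 3 of a scale on G must use the letter B.
Bb and A# are enharmonically the same pitch, but only Bb uses the letter B, so it is the correct spelling here.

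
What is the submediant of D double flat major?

Bbb

Degree 6 takes the letter 5 steps above D, which is B.
In major, degree 6 sits 9 semitones above the tonic. Dbb + 9 semitones is pitch class 9, spelled on B as Bbb.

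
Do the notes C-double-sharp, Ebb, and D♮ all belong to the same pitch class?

Yes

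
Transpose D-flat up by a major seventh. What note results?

A seventh above D lands on the letter C.
A major seventh spans 11 semitones, so Db moves to pitch class 0. On the letter C that is C.

C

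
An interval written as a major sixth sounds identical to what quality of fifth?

A major sixth spans 9 semitones.
A fifth spanning 9 semitones is doubly augmented (the perfect fifth is 7).

doubly augmented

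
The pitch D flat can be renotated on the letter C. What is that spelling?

C#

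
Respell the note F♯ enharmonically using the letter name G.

Gb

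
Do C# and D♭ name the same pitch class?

Yes

C# is pitch class 1; Db is pitch class 1.
All spellings map to pitch class 1, so they are enharmonically equivalent.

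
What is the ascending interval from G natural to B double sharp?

The letter names run G→B, a span of 2 letter steps, so the interval is some kind of third.
G to B## is 6 semitones. A major third is 4, so 6 makes it doubly augmented.

doubly augmented third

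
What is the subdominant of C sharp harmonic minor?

Degree 4 takes the letter 3 steps above C, which is F.
In harmonic minor, degree 4 sits 5 semitones above the tonic. C# + 5 semitones is pitch class 6, spelled on F as F#.

F#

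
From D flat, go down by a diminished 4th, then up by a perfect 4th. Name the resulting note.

A diminished fourth down from Db is A (letter A, 4 semitones down).
A perfect fourth up from A is D (letter D, 5 semitones up).

D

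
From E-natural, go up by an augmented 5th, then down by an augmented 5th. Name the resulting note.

E

An augmented fifth up from E is B# (letter B, 8 semitones up).
An augmented fifth down from B# is E (letter E, 8 semitones down).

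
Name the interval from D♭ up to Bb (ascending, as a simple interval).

major sixth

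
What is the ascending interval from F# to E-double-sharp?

Counting letters F–G–A–B–C–D–E gives a seventh.
F#→E## = 12 semitones, 1 wider than the major seventh (11), so augmented.

augmented seventh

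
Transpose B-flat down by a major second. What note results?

A second below B lands on the letter A.
A major second spans 2 semitones, so Bb moves to pitch class 8. On the letter A that is Ab.

Ab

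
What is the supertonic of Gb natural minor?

Degree 2 takes the letter 1 step above G, which is A.
In natural minor, degree 2 sits 2 semitones above the tonic. Gb + 2 semitones is pitch class 8, spelled on A as Ab.

Ab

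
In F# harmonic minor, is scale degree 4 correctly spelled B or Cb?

B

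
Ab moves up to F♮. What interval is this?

major sixth

The letter names run A→F, a span of 5 letter steps, so the interval is some kind of sixth.
Ab to F is 9 semitones. A major sixth is 9, so 9 makes it major.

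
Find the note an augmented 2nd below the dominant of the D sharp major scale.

The dominant of D# major is A#.
An augmented second (3 semitones) below A# lands on the letter G, giving G.

G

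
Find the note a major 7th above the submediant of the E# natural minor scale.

The submediant of E# natural minor is C#.
A major seventh (11 semitones) above C# lands on the letter B, giving B#.

B#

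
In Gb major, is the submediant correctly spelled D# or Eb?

Each scale degree takes a distinct letter name. Degree 6 of a scale on G must use the letter E.
Eb and D# are enharmonically the same pitch, but only Eb uses the letter E, so it is the correct spelling here.

Eb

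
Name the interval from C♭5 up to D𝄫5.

minor second

The letter names run C→D, a span of 1 letter step, so the interval is some kind of second.
Cb to Dbb is 1 semitone. A major second is 2, so 1 makes it minor.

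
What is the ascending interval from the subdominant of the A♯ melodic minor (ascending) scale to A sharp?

The subdominant of A# melodic minor (ascending) is D#.
D# up to A#: letters D→A make it a fifth; 7 semitones makes it perfect.

perfect fifth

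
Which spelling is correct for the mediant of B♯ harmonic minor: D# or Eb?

D#

Each scale degree takes a distinct letter name. Degree 3 of a scale on B must use the letter D.
D# and Eb are enharmonically the same pitch, but only D# uses the letter D, so it is the correct spelling here.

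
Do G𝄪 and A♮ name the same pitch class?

Yes

G## = pitch class 9 and A = pitch class 9 — the same pitch class, so they are enharmonic equivalents.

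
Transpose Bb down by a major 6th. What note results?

Db

B down a major sixth is D, so the target letter is D.
From Bb, a major sixth is 9 semitones down: Db.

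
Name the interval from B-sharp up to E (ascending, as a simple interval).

The letter names run B→E, a span of 3 letter steps, so the interval is some kind of fourth.
B# to E is 4 semitones. A perfect fourth is 5, so 4 makes it diminished.

diminished fourth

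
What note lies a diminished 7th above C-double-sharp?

B

A seventh above C lands on the letter B.
A diminished seventh spans 9 semitones, so C## moves to pitch class 11. On the letter B that is B.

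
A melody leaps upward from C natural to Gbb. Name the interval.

doubly diminished fifth

Counting letters C–D–E–F–G gives a fifth.
C→Gbb = 5 semitones, 2 narrower than the perfect fifth (7), so doubly diminished.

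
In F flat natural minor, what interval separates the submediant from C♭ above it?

major seventh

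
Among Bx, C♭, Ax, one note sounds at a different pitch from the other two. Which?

B##

In 12-tone equal temperament, enharmonic equivalents share a pitch class. B## is pitch class 1; Cb is pitch class 11; A## is pitch class 11.
Cb and A## share pitch class 11, while B## is pitch class 1.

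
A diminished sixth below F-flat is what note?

A

A sixth below F lands on the letter A.
A diminished sixth spans 7 semitones, so Fb moves to pitch class 9. On the letter A that is A.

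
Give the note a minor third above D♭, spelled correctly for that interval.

D up a major third is F#, so the target letter is F.
From Db, a minor third is 3 semitones up: Fb.

Fb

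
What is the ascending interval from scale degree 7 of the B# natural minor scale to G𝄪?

major seventh

Scale degree 7 of B# natural minor is A#.
A# up to G##: letters A→G make it a seventh; 11 semitones makes it major.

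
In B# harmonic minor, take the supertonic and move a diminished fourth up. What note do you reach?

F#

The supertonic of B# harmonic minor is C##.
A diminished fourth (4 semitones) above C## lands on the letter F, giving F#.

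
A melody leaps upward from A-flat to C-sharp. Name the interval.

augmented third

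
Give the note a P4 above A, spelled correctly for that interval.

A up a perfect fourth is D, so the target letter is D.
From A, a perfect fourth is 5 semitones up: D.

D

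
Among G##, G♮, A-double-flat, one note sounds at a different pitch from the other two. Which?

G##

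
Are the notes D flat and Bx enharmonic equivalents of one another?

Yes

Db = pitch class 1 and B## = pitch class 1 — the same pitch class, so they are enharmonic equivalents.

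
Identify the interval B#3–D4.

The letter names run B→D, a span of 2 letter steps, so the interval is some kind of third.
B# to D is 2 semitones. A major third is 4, so 2 makes it diminished.

diminished third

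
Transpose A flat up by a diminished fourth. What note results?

Dbb

A fourth above A lands on the letter D.
A diminished fourth spans 4 semitones, so Ab moves to pitch class 0. On the letter D that is Dbb.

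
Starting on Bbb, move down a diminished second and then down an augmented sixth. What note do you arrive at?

Cb

A diminished second down from Bbb is A (letter A, 0 semitones down).
An augmented sixth down from A is Cb (letter C, 10 semitones down).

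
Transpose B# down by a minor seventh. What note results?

C##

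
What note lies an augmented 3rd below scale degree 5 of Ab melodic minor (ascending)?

Scale degree 5 of Ab melodic minor (ascending) is Eb.
An augmented third (5 semitones) below Eb lands on the letter C, giving Cbb.

Cbb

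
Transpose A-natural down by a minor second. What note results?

A second below A lands on the letter G.
A minor second spans 1 semitone, so A moves to pitch class 8. On the letter G that is G#.

G#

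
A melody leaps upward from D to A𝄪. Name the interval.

doubly augmented fifth

Counting letters D–E–F–G–A gives a fifth.
D→A## = 9 semitones, 2 wider than the perfect fifth (7), so doubly augmented.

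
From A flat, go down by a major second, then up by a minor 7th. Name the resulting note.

Fb

A major second down from Ab is Gb (letter G, 2 semitones down).
A minor seventh up from Gb is Fb (letter F, 10 semitones up).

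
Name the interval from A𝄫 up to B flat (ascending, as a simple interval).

Counting letters A–B gives a second.
Abb→Bb = 3 semitones, 1 wider than the major second (2), so augmented.

augmented second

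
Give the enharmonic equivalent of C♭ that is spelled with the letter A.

A##

Cb is pitch class 11. The letter A alone is pitch class 9.
To reach pitch class 11 from A requires an offset of +2 semitones, i.e. double sharp: A##.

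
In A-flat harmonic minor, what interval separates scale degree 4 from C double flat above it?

Scale degree 4 of Ab harmonic minor is Db.
Db up to Cbb: letters D→C make it a seventh; 9 semitones makes it diminished.

diminished seventh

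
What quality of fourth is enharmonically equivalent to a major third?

diminished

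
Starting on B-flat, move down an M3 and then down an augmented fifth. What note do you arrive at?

Cbb

A major third down from Bb is Gb (letter G, 4 semitones down).
An augmented fifth down from Gb is Cbb (letter C, 8 semitones down).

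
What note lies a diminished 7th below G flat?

G down a major seventh is Ab, so the target letter is A.
From Gb, a diminished seventh is 9 semitones down: A.

A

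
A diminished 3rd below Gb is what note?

A third below G lands on the letter E.
A diminished third spans 2 semitones, so Gb moves to pitch class 4. On the letter E that is E.

E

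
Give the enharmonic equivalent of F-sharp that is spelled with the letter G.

Gb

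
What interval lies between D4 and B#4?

augmented sixth

Counting letters D–E–F–G–A–B gives a sixth.
D→B# = 10 semitones, 1 wider than the major sixth (9), so augmented.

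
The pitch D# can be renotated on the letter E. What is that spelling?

Eb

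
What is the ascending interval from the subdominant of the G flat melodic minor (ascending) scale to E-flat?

major third

The subdominant of Gb melodic minor (ascending) is Cb.
Cb up to Eb: letters C→E make it a third; 4 semitones makes it major.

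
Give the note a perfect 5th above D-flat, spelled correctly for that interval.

Ab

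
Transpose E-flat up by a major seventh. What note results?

D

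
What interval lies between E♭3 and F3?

Counting letters E–F gives a second.
Eb→F = 2 semitones, exactly the major second.

major second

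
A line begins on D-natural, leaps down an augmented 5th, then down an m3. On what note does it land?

Eb

An augmented fifth down from D is Gb (letter G, 8 semitones down).
A minor third down from Gb is Eb (letter E, 3 semitones down).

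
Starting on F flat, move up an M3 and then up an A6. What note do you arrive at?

F#

A major third up from Fb is Ab (letter A, 4 semitones up).
An augmented sixth up from Ab is F# (letter F, 10 semitones up).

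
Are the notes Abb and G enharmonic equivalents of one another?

Yes

Abb is pitch class 7; G is pitch class 7.
All spellings map to pitch class 7, so they are enharmonically equivalent.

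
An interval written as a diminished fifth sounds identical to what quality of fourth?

augmented

A diminished fifth spans 6 semitones.
A fourth spanning 6 semitones is augmented (the perfect fourth is 5).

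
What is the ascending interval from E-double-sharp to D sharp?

diminished seventh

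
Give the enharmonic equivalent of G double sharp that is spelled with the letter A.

A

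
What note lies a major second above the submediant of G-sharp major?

The submediant of G# major is E#.
A major second (2 semitones) above E# lands on the letter F, giving F##.

F##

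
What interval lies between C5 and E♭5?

The letter names run C→E, a span of 2 letter steps, so the interval is some kind of third.
C to Eb is 3 semitones. A major third is 4, so 3 makes it minor.

minor third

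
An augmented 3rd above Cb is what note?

E

A third above C lands on the letter E.
An augmented third spans 5 semitones, so Cb moves to pitch class 4. On the letter E that is E.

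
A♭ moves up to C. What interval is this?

major third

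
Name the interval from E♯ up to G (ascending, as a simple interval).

Counting letters E–F–G gives a third.
E#→G = 2 semitones, 2 narrower than the major third (4), so diminished.

diminished third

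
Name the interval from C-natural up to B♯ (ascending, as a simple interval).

augmented seventh

Counting letters C–D–E–F–G–A–B gives a seventh.
C→B# = 12 semitones, 1 wider than the major seventh (11), so augmented.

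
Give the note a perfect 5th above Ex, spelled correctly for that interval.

E up a perfect fifth is B, so the target letter is B.
From E##, a perfect fifth is 7 semitones up: B##.

B##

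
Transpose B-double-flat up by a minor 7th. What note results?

Abb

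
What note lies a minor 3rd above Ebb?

Gbb

A third above E lands on the letter G.
A minor third spans 3 semitones, so Ebb moves to pitch class 5. On the letter G that is Gbb.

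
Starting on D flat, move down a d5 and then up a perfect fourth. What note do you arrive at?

C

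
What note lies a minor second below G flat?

F

G down a major second is F, so the target letter is F.
From Gb, a minor second is 1 semitone down: F.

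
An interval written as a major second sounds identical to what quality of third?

A major second spans 2 semitones.
A third spanning 2 semitones is diminished (the major third is 4).

diminished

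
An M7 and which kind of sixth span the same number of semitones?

A major seventh spans 11 semitones.
A sixth spanning 11 semitones is doubly augmented (the major sixth is 9).

doubly augmented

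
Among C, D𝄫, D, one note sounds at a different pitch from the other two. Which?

D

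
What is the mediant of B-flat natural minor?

The Bb natural minor scale runs Bb C Db Eb F Gb Ab.
Degree 3 is Db.

Db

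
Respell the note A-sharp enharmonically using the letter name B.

Bb

Plain B sits 1 semitone above A#, so on the letter B the same pitch needs a flat: Bb.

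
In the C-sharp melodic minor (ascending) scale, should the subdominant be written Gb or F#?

Each scale degree takes a distinct letter name. Degree 4 of a scale on C must use the letter F.
F# and Gb are enharmonically the same pitch, but only F# uses the letter F, so it is the correct spelling here.

F#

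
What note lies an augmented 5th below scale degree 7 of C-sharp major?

E

Scale degree 7 of C# major is B#.
An augmented fifth (8 semitones) below B# lands on the letter E, giving E.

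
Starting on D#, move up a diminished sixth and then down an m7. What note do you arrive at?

C

A diminished sixth up from D# is Bb (letter B, 7 semitones up).
A minor seventh down from Bb is C (letter C, 10 semitones down).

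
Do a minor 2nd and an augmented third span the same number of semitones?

No

A minor second spans 1 semitone; an augmented third spans 5.
The spans differ, so they are not enharmonic equivalents.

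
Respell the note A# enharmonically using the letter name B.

Plain B sits 1 semitone above A#, so on the letter B the same pitch needs a flat: Bb.

Bb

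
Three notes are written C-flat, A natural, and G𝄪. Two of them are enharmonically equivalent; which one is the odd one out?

Cb

In 12-tone equal temperament, enharmonic equivalents share a pitch class. Cb is pitch class 11; A is pitch class 9; G## is pitch class 9.
A and G## share pitch class 9, while Cb is pitch class 11.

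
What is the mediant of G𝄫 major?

The Gbb major scale runs Gbb Abb Bbb Cbb Dbb Ebb Fb.
Degree 3 is Bbb.

Bbb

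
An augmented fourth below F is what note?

Cb

A fourth below F lands on the letter C.
An augmented fourth spans 6 semitones, so F moves to pitch class 11. On the letter C that is Cb.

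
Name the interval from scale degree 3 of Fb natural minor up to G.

augmented seventh

Scale degree 3 of Fb natural minor is Abb.
Abb up to G: letters A→G make it a seventh; 12 semitones makes it augmented.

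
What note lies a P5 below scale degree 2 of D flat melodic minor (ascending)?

Ab

Scale degree 2 of Db melodic minor (ascending) is Eb.
A perfect fifth (7 semitones) below Eb lands on the letter A, giving Ab.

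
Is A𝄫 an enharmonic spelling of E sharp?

No

Abb is pitch class 7; E# is pitch class 5.
The pitch classes differ (7 vs. 5), so they are not enharmonic equivalents.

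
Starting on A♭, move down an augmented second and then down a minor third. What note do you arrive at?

An augmented second down from Ab is Gbb (letter G, 3 semitones down).
A minor third down from Gbb is Ebb (letter E, 3 semitones down).

Ebb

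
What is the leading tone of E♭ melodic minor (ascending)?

D

Degree 7 takes the letter 6 steps above E, which is D.
In melodic minor (ascending), degree 7 sits 11 semitones above the tonic. Eb + 11 semitones is pitch class 2, spelled on D as D.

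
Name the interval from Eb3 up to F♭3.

The letter names run E→F, a span of 1 letter step, so the interval is some kind of second.
Eb to Fb is 1 semitone. A major second is 2, so 1 makes it minor.

minor second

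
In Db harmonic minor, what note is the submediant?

Bbb

Degree 6 takes the letter 5 steps above D, which is B.
In harmonic minor, degree 6 sits 8 semitones above the tonic. Db + 8 semitones is pitch class 9, spelled on B as Bbb.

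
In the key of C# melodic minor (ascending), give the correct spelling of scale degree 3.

E

Degree 3 takes the letter 2 steps above C, which is E.
In melodic minor (ascending), degree 3 sits 3 semitones above the tonic. C# + 3 semitones is pitch class 4, spelled on E as E.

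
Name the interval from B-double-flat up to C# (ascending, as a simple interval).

Counting letters B–C gives a second.
Bbb→C# = 4 semitones, 2 wider than the major second (2), so doubly augmented.

doubly augmented second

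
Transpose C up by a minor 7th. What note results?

C up a major seventh is B, so the target letter is B.
From C, a minor seventh is 10 semitones up: Bb.

Bb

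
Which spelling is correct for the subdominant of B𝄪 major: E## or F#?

E##

Each scale degree takes a distinct letter name. Degree 4 of a scale on B must use the letter E.
E## and F# are enharmonically the same pitch, but only E## uses the letter E, so it is the correct spelling here.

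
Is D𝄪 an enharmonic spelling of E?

D## = pitch class 4 and E = pitch class 4 — the same pitch class, so they are enharmonic equivalents.

Yes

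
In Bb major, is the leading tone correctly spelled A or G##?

A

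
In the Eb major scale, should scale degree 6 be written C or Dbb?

C

Each scale degree takes a distinct letter name. Degree 6 of a scale on E must use the letter C.
C and Dbb are enharmonically the same pitch, but only C uses the letter C, so it is the correct spelling here.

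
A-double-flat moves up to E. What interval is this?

doubly augmented fifth

Counting letters A–B–C–D–E gives a fifth.
Abb→E = 9 semitones, 2 wider than the perfect fifth (7), so doubly augmented.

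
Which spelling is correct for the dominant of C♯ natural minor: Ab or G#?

Each scale degree takes a distinct letter name. Degree 5 of a scale on C must use the letter G.
G# and Ab are enharmonically the same pitch, but only G# uses the letter G, so it is the correct spelling here.

G#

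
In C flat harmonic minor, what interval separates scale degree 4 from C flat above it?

perfect fifth

Scale degree 4 of Cb harmonic minor is Fb.
Fb up to Cb: letters F→C make it a fifth; 7 semitones makes it perfect.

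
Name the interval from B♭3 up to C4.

The letter names run B→C, a span of 1 letter step, so the interval is some kind of second.
Bb to C is 2 semitones. A major second is 2, so 2 makes it major.

major second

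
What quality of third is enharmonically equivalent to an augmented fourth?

An augmented fourth spans 6 semitones.
A third spanning 6 semitones is doubly augmented (the major third is 4).

doubly augmented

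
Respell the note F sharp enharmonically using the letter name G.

Plain G sits 1 semitone above F#, so on the letter G the same pitch needs a flat: Gb.

Gb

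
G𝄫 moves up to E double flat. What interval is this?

major sixth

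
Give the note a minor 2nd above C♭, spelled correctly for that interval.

A second above C lands on the letter D.
A minor second spans 1 semitone, so Cb moves to pitch class 0. On the letter D that is Dbb.

Dbb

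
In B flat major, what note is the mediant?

D

The Bb major scale runs Bb C D Eb F G A.
Degree 3 is D.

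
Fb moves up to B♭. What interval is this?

augmented fourth

Counting letters F–G–A–B gives a fourth.
Fb→Bb = 6 semitones, 1 wider than the perfect fourth (5), so augmented.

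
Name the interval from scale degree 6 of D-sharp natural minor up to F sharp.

perfect fifth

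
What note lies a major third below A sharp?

A third below A lands on the letter F.
A major third spans 4 semitones, so A# moves to pitch class 6. On the letter F that is F#.

F#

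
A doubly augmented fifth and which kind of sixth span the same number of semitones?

major

A doubly augmented fifth spans 9 semitones.
A sixth spanning 9 semitones is major (the major sixth is 9).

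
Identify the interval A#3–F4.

diminished sixth

Counting letters A–B–C–D–E–F gives a sixth.
A#→F = 7 semitones, 2 narrower than the major sixth (9), so diminished.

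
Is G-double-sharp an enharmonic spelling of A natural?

G## = pitch class 9 and A = pitch class 9 — the same pitch class, so they are enharmonic equivalents.

Yes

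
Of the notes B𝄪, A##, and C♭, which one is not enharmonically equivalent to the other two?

B##

In 12-tone equal temperament, enharmonic equivalents share a pitch class. B## is pitch class 1; A## is pitch class 11; Cb is pitch class 11.
A## and Cb share pitch class 11, while B## is pitch class 1.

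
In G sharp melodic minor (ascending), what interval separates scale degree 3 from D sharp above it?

major third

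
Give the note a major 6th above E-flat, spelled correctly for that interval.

A sixth above E lands on the letter C.
A major sixth spans 9 semitones, so Eb moves to pitch class 0. On the letter C that is C.

C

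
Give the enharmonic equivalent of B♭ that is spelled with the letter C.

Cbb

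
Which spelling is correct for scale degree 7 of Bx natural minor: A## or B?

A##

Each scale degree takes a distinct letter name. Degree 7 of a scale on B must use the letter A.
A## and B are enharmonically the same pitch, but only A## uses the letter A, so it is the correct spelling here.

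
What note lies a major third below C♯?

A

C down a major third is Ab, so the target letter is A.
From C#, a major third is 4 semitones down: A.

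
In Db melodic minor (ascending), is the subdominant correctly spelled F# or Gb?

Each scale degree takes a distinct letter name. Degree 4 of a scale on D must use the letter G.
Gb and F# are enharmonically the same pitch, but only Gb uses the letter G, so it is the correct spelling here.

Gb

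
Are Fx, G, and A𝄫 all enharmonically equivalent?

F## = pitch class 7 and G = pitch class 7 and Abb = pitch class 7 — the same pitch class, so they are enharmonic equivalents.

Yes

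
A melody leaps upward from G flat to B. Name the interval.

augmented third

Counting letters G–A–B gives a third.
Gb→B = 5 semitones, 1 wider than the major third (4), so augmented.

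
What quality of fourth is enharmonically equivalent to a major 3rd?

diminished

A major third spans 4 semitones.
A fourth spanning 4 semitones is diminished (the perfect fourth is 5).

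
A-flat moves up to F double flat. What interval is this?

diminished sixth

Counting letters A–B–C–D–E–F gives a sixth.
Ab→Fbb = 7 semitones, 2 narrower than the major sixth (9), so diminished.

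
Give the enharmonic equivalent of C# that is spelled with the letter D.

Plain D sits 1 semitone above C#, so on the letter D the same pitch needs a flat: Db.

Db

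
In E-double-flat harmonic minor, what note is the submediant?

Degree 6 takes the letter 5 steps above E, which is C.
In harmonic minor, degree 6 sits 8 semitones above the tonic. Ebb + 8 semitones is pitch class 10, spelled on C as Cbb.

Cbb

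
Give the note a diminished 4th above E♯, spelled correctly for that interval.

A

E up a perfect fourth is A, so the target letter is A.
From E#, a diminished fourth is 4 semitones up: A.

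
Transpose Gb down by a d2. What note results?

F#

G down a major second is F, so the target letter is F.
From Gb, a diminished second is 0 semitones down: F#.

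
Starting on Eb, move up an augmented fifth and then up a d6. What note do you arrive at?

An augmented fifth up from Eb is B (letter B, 8 semitones up).
A diminished sixth up from B is Gb (letter G, 7 semitones up).

Gb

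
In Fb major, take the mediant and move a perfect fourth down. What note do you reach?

Eb

The mediant of Fb major is Ab.
A perfect fourth (5 semitones) below Ab lands on the letter E, giving Eb.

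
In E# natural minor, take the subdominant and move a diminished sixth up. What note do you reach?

F

The subdominant of E# natural minor is A#.
A diminished sixth (7 semitones) above A# lands on the letter F, giving F.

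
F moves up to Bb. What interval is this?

The letter names run F→B, a span of 3 letter steps, so the interval is some kind of fourth.
F to Bb is 5 semitones. A perfect fourth is 5, so 5 makes it perfect.

perfect fourth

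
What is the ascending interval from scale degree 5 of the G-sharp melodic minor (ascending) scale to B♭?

diminished sixth

Scale degree 5 of G# melodic minor (ascending) is D#.
D# up to Bb: letters D→B make it a sixth; 7 semitones makes it diminished.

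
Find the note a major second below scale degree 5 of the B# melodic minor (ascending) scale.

Scale degree 5 of B# melodic minor (ascending) is F##.
A major second (2 semitones) below F## lands on the letter E, giving E#.

E#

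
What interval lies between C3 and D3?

major second

Counting letters C–D gives a second.
C→D = 2 semitones, exactly the major second.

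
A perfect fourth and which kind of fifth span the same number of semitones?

A perfect fourth spans 5 semitones.
A fifth spanning 5 semitones is doubly diminished (the perfect fifth is 7).

doubly diminished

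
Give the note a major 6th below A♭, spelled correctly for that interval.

A down a major sixth is C, so the target letter is C.
From Ab, a major sixth is 9 semitones down: Cb.

Cb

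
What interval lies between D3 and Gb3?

Counting letters D–E–F–G gives a fourth.
D→Gb = 4 semitones, 1 narrower than the perfect fourth (5), so diminished.

diminished fourth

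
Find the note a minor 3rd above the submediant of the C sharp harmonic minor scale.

The submediant of C# harmonic minor is A.
A minor third (3 semitones) above A lands on the letter C, giving C.

C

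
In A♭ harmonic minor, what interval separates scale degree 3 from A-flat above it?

major sixth

Scale degree 3 of Ab harmonic minor is Cb.
Cb up to Ab: letters C→A make it a sixth; 9 semitones makes it major.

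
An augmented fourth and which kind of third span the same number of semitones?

doubly augmented

An augmented fourth spans 6 semitones.
A third spanning 6 semitones is doubly augmented (the major third is 4).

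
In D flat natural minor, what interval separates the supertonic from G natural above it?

The supertonic of Db natural minor is Eb.
Eb up to G: letters E→G make it a third; 4 semitones makes it major.

major third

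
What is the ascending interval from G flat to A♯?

Counting letters G–A gives a second.
Gb→A# = 4 semitones, 2 wider than the major second (2), so doubly augmented.

doubly augmented second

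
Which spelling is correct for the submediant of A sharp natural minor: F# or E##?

Each scale degree takes a distinct letter name. Degree 6 of a scale on A must use the letter F.
F# and E## are enharmonically the same pitch, but only F# uses the letter F, so it is the correct spelling here.

F#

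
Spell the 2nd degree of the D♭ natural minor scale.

Eb

Degree 2 takes the letter 1 step above D, which is E.
In natural minor, degree 2 sits 2 semitones above the tonic. Db + 2 semitones is pitch class 3, spelled on E as Eb.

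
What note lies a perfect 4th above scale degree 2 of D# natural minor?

Scale degree 2 of D# natural minor is E#.
A perfect fourth (5 semitones) above E# lands on the letter A, giving A#.

A#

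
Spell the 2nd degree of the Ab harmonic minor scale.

Bb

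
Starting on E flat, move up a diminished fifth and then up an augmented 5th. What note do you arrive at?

F

A diminished fifth up from Eb is Bbb (letter B, 6 semitones up).
An augmented fifth up from Bbb is F (letter F, 8 semitones up).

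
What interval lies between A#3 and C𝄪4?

major third

The letter names run A→C, a span of 2 letter steps, so the interval is some kind of third.
A# to C## is 4 semitones. A major third is 4, so 4 makes it major.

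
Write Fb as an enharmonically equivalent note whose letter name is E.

E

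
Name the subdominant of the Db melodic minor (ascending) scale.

The Db melodic minor (ascending) scale runs Db Eb Fb Gb Ab Bb C.
Degree 4 is Gb.

Gb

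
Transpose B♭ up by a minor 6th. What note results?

B up a major sixth is G#, so the target letter is G.
From Bb, a minor sixth is 8 semitones up: Gb.

Gb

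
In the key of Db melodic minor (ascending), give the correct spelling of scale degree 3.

Degree 3 takes the letter 2 steps above D, which is F.
In melodic minor (ascending), degree 3 sits 3 semitones above the tonic. Db + 3 semitones is pitch class 4, spelled on F as Fb.

Fb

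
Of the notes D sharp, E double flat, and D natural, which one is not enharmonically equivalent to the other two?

D#

In 12-tone equal temperament, enharmonic equivalents share a pitch class. D# is pitch class 3; Ebb is pitch class 2; D is pitch class 2.
Ebb and D share pitch class 2, while D# is pitch class 3.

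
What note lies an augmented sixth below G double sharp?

B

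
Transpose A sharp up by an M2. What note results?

B#

A second above A lands on the letter B.
A major second spans 2 semitones, so A# moves to pitch class 0. On the letter B that is B#.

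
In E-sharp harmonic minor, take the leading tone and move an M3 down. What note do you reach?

The leading tone of E# harmonic minor is D##.
A major third (4 semitones) below D## lands on the letter B, giving B#.

B#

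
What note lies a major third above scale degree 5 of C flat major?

Bb

Scale degree 5 of Cb major is Gb.
A major third (4 semitones) above Gb lands on the letter B, giving Bb.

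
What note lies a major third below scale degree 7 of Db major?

Scale degree 7 of Db major is C.
A major third (4 semitones) below C lands on the letter A, giving Ab.

Ab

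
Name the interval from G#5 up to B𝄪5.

augmented third

Counting letters G–A–B gives a third.
G#→B## = 5 semitones, 1 wider than the major third (4), so augmented.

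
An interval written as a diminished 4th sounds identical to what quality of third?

A diminished fourth spans 4 semitones.
A third spanning 4 semitones is major (the major third is 4).

major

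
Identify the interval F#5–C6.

diminished fifth

Counting letters F–G–A–B–C gives a fifth.
F#→C = 6 semitones, 1 narrower than the perfect fifth (7), so diminished.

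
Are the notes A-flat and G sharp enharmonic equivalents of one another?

Yes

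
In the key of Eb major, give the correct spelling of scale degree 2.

The Eb major scale runs Eb F G Ab Bb C D.
Degree 2 is F.

F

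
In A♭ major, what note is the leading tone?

G

Degree 7 takes the letter 6 steps above A, which is G.
In major, degree 7 sits 11 semitones above the tonic. Ab + 11 semitones is pitch class 7, spelled on G as G.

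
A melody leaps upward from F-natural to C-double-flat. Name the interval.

Counting letters F–G–A–B–C gives a fifth.
F→Cbb = 5 semitones, 2 narrower than the perfect fifth (7), so doubly diminished.

doubly diminished fifth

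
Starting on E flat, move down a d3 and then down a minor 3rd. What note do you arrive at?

A diminished third down from Eb is C# (letter C, 2 semitones down).
A minor third down from C# is A# (letter A, 3 semitones down).

A#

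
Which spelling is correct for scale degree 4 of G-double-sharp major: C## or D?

C##

Each scale degree takes a distinct letter name. Degree 4 of a scale on G must use the letter C.
C## and D are enharmonically the same pitch, but only C## uses the letter C, so it is the correct spelling here.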